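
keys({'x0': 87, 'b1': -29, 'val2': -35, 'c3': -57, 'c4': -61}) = ['x0', 'b1', 'val2', 'c3', 'c4']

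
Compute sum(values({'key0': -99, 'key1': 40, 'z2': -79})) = (-99) + 40 + (-79)
= -138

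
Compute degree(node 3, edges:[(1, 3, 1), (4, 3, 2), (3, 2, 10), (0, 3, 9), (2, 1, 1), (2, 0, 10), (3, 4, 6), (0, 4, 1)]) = 5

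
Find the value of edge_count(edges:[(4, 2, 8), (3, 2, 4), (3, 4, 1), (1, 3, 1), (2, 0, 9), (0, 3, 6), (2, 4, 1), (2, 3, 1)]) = 8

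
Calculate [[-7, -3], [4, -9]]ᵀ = [[-7, 4], [-3, -9]]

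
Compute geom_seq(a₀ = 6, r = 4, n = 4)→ [6, 24, 96, 384]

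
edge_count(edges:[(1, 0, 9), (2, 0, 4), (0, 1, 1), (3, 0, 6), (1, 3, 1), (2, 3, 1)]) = 6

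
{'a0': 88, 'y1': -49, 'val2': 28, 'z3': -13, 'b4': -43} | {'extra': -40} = {'a0': 88, 'y1': -49, 'val2': 28, 'z3': -13, 'b4': -43, 'extra': -40}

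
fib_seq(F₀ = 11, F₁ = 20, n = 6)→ F_2 = F_1 + F_0 = 31
F_3 = F_2 + F_1 = 51
F_4 = F_3 + F_2 = 82
...
= [11, 20, 31, 51, 82, 133]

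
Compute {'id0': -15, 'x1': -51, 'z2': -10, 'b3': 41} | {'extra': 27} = {'id0': -15, 'x1': -51, 'z2': -10, 'b3': 41, 'extra': 27}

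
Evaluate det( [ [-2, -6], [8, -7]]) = 62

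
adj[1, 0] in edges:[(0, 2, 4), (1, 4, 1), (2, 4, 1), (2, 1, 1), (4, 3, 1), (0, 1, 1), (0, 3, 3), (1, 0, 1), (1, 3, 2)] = 1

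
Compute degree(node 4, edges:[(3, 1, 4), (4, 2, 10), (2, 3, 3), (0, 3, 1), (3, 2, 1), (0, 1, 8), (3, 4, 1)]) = 2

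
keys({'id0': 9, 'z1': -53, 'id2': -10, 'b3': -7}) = ['id0', 'z1', 'id2', 'b3']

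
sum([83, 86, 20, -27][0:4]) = 162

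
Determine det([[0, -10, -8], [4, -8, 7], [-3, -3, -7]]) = 218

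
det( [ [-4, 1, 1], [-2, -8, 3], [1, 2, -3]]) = (1)*(-4)*det([[-8, 3], [2, -3]]) + (-1)*(1)*det([[-2, 3], [1, -3]]) + (1)*(1)*det([[-2, -8], [1, 2]])
= -72 + -3 + 4
= -71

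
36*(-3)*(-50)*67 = 361800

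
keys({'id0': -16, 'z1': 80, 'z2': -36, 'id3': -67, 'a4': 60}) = ['id0', 'z1', 'z2', 'id3', 'a4']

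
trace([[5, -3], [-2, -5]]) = diagonal: 5 + (-5)
= 0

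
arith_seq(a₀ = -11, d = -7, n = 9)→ a_0 = -11 + 0*-7 = -11
a_1 = -11 + 1*-7 = -18
a_2 = -11 + 2*-7 = -25
...
= [-11, -18, -25, -32, -39, -46, -53, -60, -67]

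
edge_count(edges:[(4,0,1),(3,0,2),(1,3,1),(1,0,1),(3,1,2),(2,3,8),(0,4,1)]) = 7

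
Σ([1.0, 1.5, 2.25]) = 1.0 + 1.5 + 2.25
= 4.75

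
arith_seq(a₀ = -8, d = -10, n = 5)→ a_0 = -8 + 0*-10 = -8
a_1 = -8 + 1*-10 = -18
a_2 = -8 + 2*-10 = -28
...
= [-8, -18, -28, -38, -48]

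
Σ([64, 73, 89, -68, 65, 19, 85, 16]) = 343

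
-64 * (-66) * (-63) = -266112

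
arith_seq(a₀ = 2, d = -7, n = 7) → a_0 = 2 + 0*-7 = 2
a_1 = 2 + 1*-7 = -5
a_2 = 2 + 2*-7 = -12
...
= [2, -5, -12, -19, -26, -33, -40]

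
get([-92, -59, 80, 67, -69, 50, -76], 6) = -76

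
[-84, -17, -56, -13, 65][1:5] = [-17, -56, -13, 65]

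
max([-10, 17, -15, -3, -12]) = 17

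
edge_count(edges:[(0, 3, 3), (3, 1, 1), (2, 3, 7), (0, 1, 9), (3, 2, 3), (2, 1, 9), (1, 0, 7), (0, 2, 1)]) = 8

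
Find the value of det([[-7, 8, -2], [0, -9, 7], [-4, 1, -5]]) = -418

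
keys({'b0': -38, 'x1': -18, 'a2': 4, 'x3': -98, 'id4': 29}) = ['b0', 'x1', 'a2', 'x3', 'id4']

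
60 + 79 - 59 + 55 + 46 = 181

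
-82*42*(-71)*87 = 21273588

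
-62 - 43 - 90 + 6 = -189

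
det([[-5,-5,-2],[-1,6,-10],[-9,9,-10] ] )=(1)*(-5)*det([[6, -10], [9, -10]]) + (-1)*(-5)*det([[-1, -10], [-9, -10]]) + (1)*(-2)*det([[-1, 6], [-9, 9]])
= -150 + -400 + -90
= -640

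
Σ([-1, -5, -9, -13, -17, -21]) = (-1) + (-5) + (-9) + (-13) + (-17) + (-21)
= -66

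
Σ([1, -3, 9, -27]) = 1 + -3 + 9 + -27
= -20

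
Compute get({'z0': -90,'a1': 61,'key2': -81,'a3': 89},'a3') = 89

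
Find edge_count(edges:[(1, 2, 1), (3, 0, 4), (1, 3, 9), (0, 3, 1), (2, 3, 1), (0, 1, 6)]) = 6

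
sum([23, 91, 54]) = 168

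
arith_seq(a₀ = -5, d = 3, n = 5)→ a_0 = -5 + 0*3 = -5
a_1 = -5 + 1*3 = -2
a_2 = -5 + 2*3 = 1
...
= [-5, -2, 1, 4, 7]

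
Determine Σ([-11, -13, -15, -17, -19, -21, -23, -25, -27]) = (-11) + (-13) + (-15) + (-17) + (-19) + (-21) + (-23) + (-25) + (-27)
= -171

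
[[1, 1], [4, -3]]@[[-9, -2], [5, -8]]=C[0][0] = (1)*(-9) + (1)*(5) = -4
C[0][1] = (1)*(-2) + (1)*(-8) = -10
C[1][0] = (4)*(-9) + (-3)*(5) = -51
C[1][1] = (4)*(-2) + (-3)*(-8) = 16
= [[-4, -10], [-51, 16]]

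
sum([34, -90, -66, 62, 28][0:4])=slice → [34, -90, -66, 62]
34 + (-90) + (-66) + 62
= -60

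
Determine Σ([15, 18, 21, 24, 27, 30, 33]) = 15 + 18 + 21 + 24 + 27 + 30 + 33
= 168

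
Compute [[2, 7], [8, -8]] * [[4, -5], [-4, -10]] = [[-20, -80], [64, 40]]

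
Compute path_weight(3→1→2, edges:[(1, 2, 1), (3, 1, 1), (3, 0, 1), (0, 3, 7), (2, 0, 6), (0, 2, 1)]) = 2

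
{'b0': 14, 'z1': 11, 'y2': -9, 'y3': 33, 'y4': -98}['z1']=11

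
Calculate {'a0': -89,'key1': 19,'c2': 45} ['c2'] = 45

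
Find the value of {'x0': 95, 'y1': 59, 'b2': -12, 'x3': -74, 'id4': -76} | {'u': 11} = {'x0': 95, 'y1': 59, 'b2': -12, 'x3': -74, 'id4': -76, 'u': 11}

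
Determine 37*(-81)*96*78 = -22441536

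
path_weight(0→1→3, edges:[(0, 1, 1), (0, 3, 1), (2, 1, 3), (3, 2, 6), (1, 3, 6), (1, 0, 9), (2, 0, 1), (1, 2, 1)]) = 7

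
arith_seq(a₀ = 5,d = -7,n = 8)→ a_0 = 5 + 0*-7 = 5
a_1 = 5 + 1*-7 = -2
a_2 = 5 + 2*-7 = -9
...
= [5, -2, -9, -16, -23, -30, -37, -44]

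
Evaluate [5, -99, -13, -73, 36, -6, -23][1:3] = [-99, -13]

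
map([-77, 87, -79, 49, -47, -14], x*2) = [-154, 174, -158, 98, -94, -28]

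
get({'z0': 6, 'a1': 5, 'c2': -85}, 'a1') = 5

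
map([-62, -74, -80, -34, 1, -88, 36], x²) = [3844, 5476, 6400, 1156, 1, 7744, 1296]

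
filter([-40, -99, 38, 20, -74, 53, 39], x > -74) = [-40, 38, 20, 53, 39]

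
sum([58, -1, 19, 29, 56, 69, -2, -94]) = 58 + (-1) + 19 + 29 + 56 + 69 + (-2) + (-94)
= 134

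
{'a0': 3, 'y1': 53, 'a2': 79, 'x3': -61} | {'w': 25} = {'a0': 3, 'y1': 53, 'a2': 79, 'x3': -61, 'w': 25}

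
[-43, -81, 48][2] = 48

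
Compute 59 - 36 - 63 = -40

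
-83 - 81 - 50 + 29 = -185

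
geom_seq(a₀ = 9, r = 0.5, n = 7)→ a_0 = 9*0.5^0 = 9.0
a_1 = 9*0.5^1 = 4.5
a_2 = 9*0.5^2 = 2.25
...
= [9.0, 4.5, 2.25, 1.125, 0.5625, 0.28125, 0.140625]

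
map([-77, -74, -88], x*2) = -77*2=-154, -74*2=-148, -88*2=-176
= [-154, -148, -176]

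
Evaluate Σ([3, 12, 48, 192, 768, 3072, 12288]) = 16383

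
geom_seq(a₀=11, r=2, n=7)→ a_0 = 11*2^0 = 11
a_1 = 11*2^1 = 22
a_2 = 11*2^2 = 44
...
= [11, 22, 44, 88, 176, 352, 704]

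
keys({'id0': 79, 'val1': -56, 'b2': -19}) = ['id0', 'val1', 'b2']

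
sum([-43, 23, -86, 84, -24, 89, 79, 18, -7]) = (-43) + 23 + (-86) + 84 + (-24) + 89 + 79 + 18 + (-7)
= 133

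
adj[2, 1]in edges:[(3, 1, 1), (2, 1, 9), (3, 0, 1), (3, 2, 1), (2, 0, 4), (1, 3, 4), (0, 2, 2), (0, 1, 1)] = 9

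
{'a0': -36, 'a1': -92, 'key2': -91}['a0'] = -36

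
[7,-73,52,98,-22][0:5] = [7, -73, 52, 98, -22]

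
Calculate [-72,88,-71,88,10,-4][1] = 88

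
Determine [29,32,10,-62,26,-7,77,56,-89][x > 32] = keep x where x > 32: 29✗, 32✗, 10✗, -62✗, 26✗, -7✗, 77✓, 56✓, -89✗
= [77, 56]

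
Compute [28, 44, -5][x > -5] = keep x where x > -5: 28✓, 44✓, -5✗
= [28, 44]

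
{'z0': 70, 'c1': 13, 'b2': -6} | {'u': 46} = {'z0': 70, 'c1': 13, 'b2': -6, 'u': 46}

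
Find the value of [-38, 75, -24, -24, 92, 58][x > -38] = [75, -24, -24, 92, 58]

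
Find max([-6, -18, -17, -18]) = -6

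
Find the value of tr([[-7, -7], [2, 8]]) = 1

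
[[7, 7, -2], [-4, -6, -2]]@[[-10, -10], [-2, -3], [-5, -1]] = C[0][0] = (7)*(-10) + (7)*(-2) + (-2)*(-5) = -74
C[0][1] = (7)*(-10) + (7)*(-3) + (-2)*(-1) = -89
C[1][0] = (-4)*(-10) + (-6)*(-2) + (-2)*(-5) = 62
C[1][1] = (-4)*(-10) + (-6)*(-3) + (-2)*(-1) = 60
= [[-74, -89], [62, 60]]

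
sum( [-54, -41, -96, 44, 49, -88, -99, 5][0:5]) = slice → [-54, -41, -96, 44, 49]
(-54) + (-41) + (-96) + 44 + 49
= -98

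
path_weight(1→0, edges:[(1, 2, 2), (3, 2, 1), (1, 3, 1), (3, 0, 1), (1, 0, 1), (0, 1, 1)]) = w(1→0)=1
= 1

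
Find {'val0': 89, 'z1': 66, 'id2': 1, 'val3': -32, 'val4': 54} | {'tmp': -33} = {'val0': 89, 'z1': 66, 'id2': 1, 'val3': -32, 'val4': 54, 'tmp': -33}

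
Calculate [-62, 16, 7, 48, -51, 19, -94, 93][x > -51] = [16, 7, 48, 19, 93]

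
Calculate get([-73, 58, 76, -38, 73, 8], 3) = -38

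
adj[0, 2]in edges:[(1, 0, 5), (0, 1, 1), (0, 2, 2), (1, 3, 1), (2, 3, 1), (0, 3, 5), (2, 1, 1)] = 2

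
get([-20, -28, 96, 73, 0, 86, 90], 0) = -20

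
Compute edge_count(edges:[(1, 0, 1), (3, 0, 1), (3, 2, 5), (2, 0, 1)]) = 4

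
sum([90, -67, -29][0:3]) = slice → [90, -67, -29]
90 + (-67) + (-29)
= -6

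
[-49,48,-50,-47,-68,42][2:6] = [-50, -47, -68, 42]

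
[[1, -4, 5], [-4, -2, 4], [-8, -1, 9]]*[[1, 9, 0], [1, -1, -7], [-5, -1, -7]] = [[-28, 8, -7], [-26, -38, -14], [-54, -80, -56]]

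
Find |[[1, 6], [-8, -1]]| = 47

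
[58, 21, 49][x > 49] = [58]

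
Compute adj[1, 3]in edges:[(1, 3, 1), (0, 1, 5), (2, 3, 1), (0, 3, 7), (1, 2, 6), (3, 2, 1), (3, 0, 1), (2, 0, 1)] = 1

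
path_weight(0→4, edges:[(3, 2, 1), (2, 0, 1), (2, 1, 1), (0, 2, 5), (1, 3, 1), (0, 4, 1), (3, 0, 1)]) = w(0→4)=1
= 1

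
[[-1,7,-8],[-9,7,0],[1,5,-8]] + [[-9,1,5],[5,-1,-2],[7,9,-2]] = [[-10, 8, -3], [-4, 6, -2], [8, 14, -10]]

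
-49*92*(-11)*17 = 842996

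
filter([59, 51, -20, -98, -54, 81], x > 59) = [81]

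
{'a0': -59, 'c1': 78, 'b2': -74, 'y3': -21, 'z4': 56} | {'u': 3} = {'a0': -59, 'c1': 78, 'b2': -74, 'y3': -21, 'z4': 56, 'u': 3}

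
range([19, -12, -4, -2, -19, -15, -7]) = 38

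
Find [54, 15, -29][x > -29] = keep x where x > -29: 54✓, 15✓, -29✗
= [54, 15]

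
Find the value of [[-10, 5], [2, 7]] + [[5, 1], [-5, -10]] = [[-5, 6], [-3, -3]]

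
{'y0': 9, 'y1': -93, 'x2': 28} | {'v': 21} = {'y0': 9, 'y1': -93, 'x2': 28, 'v': 21}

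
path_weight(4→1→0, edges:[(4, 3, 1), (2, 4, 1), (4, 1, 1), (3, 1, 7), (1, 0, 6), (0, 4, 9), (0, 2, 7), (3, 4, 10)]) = w(4→1)=1 + w(1→0)=6
= 7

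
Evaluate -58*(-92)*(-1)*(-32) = 170752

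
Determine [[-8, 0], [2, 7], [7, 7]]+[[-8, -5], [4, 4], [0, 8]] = [[-16, -5], [6, 11], [7, 15]]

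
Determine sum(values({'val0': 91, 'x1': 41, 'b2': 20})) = 91 + 41 + 20
= 152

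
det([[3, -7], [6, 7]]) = 63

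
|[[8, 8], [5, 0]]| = -40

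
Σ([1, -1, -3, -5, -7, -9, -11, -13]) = 1 + (-1) + (-3) + (-5) + (-7) + (-9) + (-11) + (-13)
= -48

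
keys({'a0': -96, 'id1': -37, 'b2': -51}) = ['a0', 'id1', 'b2']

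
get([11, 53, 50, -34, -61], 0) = 11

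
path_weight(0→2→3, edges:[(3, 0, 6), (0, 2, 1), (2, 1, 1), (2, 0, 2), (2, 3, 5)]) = w(0→2)=1 + w(2→3)=5
= 6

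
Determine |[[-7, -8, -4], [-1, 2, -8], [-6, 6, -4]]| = (1)*(-7)*det([[2, -8], [6, -4]]) + (-1)*(-8)*det([[-1, -8], [-6, -4]]) + (1)*(-4)*det([[-1, 2], [-6, 6]])
= -280 + -352 + -24
= -656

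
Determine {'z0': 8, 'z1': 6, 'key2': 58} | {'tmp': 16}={'z0': 8, 'z1': 6, 'key2': 58, 'tmp': 16}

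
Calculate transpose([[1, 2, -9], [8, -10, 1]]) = [[1, 8], [2, -10], [-9, 1]]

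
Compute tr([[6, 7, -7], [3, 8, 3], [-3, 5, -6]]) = 8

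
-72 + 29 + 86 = 43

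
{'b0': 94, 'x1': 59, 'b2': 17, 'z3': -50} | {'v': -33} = {'b0': 94, 'x1': 59, 'b2': 17, 'z3': -50, 'v': -33}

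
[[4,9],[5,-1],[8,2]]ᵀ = [[4, 5, 8], [9, -1, 2]]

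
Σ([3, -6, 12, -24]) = 3 + -6 + 12 + -24
= -15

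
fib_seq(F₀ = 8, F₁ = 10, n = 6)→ F_2 = F_1 + F_0 = 18
F_3 = F_2 + F_1 = 28
F_4 = F_3 + F_2 = 46
...
= [8, 10, 18, 28, 46, 74]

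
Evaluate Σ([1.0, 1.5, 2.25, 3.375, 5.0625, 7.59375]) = 20.78125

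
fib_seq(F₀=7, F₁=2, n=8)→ F_2 = F_1 + F_0 = 9
F_3 = F_2 + F_1 = 11
F_4 = F_3 + F_2 = 20
...
= [7, 2, 9, 11, 20, 31, 51, 82]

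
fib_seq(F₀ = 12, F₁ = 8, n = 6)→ F_2 = F_1 + F_0 = 20
F_3 = F_2 + F_1 = 28
F_4 = F_3 + F_2 = 48
...
= [12, 8, 20, 28, 48, 76]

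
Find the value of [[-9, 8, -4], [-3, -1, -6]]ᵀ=[[-9, -3], [8, -1], [-4, -6]]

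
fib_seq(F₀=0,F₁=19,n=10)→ F_2 = F_1 + F_0 = 19
F_3 = F_2 + F_1 = 38
F_4 = F_3 + F_2 = 57
...
= [0, 19, 19, 38, 57, 95, 152, 247, 399, 646]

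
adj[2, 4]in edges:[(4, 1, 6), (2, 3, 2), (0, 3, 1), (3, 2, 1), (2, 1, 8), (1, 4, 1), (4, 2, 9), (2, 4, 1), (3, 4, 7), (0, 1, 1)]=1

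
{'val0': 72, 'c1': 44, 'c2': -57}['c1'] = 44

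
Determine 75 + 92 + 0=167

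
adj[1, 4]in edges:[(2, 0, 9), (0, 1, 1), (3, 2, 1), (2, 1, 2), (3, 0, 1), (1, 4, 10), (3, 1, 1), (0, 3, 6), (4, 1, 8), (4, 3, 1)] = 10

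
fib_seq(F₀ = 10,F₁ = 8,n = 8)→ [10, 8, 18, 26, 44, 70, 114, 184]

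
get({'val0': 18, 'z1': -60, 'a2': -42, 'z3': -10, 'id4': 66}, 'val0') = 18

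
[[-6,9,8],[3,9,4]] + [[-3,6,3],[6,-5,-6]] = [[-9, 15, 11], [9, 4, -2]]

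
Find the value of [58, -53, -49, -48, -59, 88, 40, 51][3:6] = [-48, -59, 88]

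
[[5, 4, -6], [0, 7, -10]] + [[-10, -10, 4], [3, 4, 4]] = [[-5, -6, -2], [3, 11, -6]]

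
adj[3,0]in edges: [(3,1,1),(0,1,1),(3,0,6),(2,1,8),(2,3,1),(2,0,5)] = 6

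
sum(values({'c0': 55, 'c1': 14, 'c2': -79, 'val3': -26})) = 55 + 14 + (-79) + (-26)
= -36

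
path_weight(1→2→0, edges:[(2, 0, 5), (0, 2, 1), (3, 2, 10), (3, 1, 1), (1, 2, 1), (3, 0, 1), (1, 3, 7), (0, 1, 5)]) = w(1→2)=1 + w(2→0)=5
= 6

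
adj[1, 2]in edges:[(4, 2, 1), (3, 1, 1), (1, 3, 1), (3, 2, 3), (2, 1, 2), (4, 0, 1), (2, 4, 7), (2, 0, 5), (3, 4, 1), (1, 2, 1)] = 1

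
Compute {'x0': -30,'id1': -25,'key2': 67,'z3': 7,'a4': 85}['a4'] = 85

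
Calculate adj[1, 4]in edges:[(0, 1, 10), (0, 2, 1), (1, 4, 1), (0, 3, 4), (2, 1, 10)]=1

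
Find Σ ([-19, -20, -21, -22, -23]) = -105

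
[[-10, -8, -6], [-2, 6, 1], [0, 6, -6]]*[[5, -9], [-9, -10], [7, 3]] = [[-20, 152], [-57, -39], [-96, -78]]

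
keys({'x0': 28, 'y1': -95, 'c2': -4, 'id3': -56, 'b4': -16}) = ['x0', 'y1', 'c2', 'id3', 'b4']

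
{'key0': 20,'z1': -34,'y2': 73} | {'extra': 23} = {'key0': 20, 'z1': -34, 'y2': 73, 'extra': 23}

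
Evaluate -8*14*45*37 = -186480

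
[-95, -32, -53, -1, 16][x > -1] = keep x where x > -1: -95✗, -32✗, -53✗, -1✗, 16✓
= [16]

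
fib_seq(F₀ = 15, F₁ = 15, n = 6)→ [15, 15, 30, 45, 75, 120]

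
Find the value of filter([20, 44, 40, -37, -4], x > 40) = keep x where x > 40: 20✗, 44✓, 40✗, -37✗, -4✗
= [44]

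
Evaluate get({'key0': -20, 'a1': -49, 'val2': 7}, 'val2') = 7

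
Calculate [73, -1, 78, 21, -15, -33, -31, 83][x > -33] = keep x where x > -33: 73✓, -1✓, 78✓, 21✓, -15✓, -33✗, -31✓, 83✓
= [73, -1, 78, 21, -15, -31, 83]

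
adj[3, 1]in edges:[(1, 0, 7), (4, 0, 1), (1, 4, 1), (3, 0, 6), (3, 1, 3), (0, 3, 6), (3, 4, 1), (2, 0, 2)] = 3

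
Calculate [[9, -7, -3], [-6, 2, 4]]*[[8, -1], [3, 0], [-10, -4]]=C[0][0] = (9)*(8) + (-7)*(3) + (-3)*(-10) = 81
C[0][1] = (9)*(-1) + (-7)*(0) + (-3)*(-4) = 3
C[1][0] = (-6)*(8) + (2)*(3) + (4)*(-10) = -82
C[1][1] = (-6)*(-1) + (2)*(0) + (4)*(-4) = -10
= [[81, 3], [-82, -10]]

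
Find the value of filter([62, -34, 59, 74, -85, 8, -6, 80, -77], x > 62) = [74, 80]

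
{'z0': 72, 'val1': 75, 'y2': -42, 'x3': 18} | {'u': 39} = {'z0': 72, 'val1': 75, 'y2': -42, 'x3': 18, 'u': 39}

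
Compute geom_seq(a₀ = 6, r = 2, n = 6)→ [6, 12, 24, 48, 96, 192]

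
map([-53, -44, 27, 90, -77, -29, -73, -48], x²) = [2809, 1936, 729, 8100, 5929, 841, 5329, 2304]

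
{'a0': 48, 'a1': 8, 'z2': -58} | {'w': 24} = {'a0': 48, 'a1': 8, 'z2': -58, 'w': 24}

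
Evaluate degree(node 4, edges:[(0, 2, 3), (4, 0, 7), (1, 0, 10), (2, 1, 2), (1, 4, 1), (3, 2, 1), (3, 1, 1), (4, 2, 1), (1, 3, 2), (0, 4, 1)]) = 4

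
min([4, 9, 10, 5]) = 4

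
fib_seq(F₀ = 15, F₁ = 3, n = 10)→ F_2 = F_1 + F_0 = 18
F_3 = F_2 + F_1 = 21
F_4 = F_3 + F_2 = 39
...
= [15, 3, 18, 21, 39, 60, 99, 159, 258, 417]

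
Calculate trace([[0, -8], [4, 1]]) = 1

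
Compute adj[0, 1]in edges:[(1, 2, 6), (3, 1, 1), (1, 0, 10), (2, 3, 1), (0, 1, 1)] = 1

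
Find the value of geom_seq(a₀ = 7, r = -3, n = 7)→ a_0 = 7*(-3)^0 = 7
a_1 = 7*(-3)^1 = -21
a_2 = 7*(-3)^2 = 63
...
= [7, -21, 63, -189, 567, -1701, 5103]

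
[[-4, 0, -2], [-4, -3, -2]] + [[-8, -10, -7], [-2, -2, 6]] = [[-12, -10, -9], [-6, -5, 4]]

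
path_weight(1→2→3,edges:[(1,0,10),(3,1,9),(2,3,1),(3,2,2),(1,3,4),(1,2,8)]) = 9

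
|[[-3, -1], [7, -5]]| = 22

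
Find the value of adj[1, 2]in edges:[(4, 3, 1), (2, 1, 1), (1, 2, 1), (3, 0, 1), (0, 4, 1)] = 1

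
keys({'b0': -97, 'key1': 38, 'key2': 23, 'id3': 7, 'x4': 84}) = ['b0', 'key1', 'key2', 'id3', 'x4']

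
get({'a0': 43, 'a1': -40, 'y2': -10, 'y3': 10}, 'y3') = 10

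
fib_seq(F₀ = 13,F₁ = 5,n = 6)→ F_2 = F_1 + F_0 = 18
F_3 = F_2 + F_1 = 23
F_4 = F_3 + F_2 = 41
...
= [13, 5, 18, 23, 41, 64]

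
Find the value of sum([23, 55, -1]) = 77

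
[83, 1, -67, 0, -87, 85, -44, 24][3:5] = [0, -87]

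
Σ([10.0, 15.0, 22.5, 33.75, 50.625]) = 10.0 + 15.0 + 22.5 + 33.75 + 50.625
= 131.875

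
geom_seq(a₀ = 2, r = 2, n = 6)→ [2, 4, 8, 16, 32, 64]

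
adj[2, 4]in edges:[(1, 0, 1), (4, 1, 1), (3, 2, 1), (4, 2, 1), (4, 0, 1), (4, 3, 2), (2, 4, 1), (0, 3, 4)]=1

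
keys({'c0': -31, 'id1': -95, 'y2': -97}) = ['c0', 'id1', 'y2']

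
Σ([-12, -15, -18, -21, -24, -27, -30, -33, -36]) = -216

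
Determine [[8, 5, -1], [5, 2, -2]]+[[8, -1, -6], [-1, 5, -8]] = [[16, 4, -7], [4, 7, -10]]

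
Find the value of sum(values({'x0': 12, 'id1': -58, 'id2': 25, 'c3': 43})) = 12 + (-58) + 25 + 43
= 22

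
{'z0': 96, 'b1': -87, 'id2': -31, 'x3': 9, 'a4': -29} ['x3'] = 9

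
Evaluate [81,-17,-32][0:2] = [81, -17]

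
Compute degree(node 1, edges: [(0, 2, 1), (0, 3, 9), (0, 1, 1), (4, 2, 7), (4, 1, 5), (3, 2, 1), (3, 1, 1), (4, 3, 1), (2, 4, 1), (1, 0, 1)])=incident: (0,1), (4,1), (3,1), (1,0)
= 4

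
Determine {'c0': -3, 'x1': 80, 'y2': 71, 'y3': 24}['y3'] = 24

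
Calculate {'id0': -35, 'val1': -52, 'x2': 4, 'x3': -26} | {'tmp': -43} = {'id0': -35, 'val1': -52, 'x2': 4, 'x3': -26, 'tmp': -43}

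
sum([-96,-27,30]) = -93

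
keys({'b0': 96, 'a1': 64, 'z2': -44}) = ['b0', 'a1', 'z2']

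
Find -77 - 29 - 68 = -174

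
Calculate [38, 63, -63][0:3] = [38, 63, -63]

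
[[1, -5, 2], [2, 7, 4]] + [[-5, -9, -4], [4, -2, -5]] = [[-4, -14, -2], [6, 5, -1]]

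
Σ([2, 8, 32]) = 42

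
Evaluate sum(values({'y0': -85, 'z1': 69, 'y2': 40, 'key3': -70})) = (-85) + 69 + 40 + (-70)
= -46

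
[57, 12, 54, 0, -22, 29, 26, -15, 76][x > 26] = keep x where x > 26: 57✓, 12✗, 54✓, 0✗, -22✗, 29✓, 26✗, -15✗, 76✓
= [57, 54, 29, 76]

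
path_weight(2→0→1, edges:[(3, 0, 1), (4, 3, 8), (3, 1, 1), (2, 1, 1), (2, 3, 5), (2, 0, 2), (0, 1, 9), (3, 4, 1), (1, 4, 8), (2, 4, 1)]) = 11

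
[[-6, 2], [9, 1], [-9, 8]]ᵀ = [[-6, 9, -9], [2, 1, 8]]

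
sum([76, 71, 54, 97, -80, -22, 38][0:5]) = slice → [76, 71, 54, 97, -80]
76 + 71 + 54 + 97 + (-80)
= 218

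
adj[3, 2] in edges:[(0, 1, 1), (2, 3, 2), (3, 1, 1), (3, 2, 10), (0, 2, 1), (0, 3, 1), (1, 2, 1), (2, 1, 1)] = 10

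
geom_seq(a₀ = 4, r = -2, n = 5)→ [4, -8, 16, -32, 64]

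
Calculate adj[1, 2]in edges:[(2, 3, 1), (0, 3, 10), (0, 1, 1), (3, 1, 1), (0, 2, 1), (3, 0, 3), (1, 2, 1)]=1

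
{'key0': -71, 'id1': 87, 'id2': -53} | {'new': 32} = {'key0': -71, 'id1': 87, 'id2': -53, 'new': 32}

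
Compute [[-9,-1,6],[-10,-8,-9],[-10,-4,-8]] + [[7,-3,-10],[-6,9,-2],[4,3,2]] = [[-2, -4, -4], [-16, 1, -11], [-6, -1, -6]]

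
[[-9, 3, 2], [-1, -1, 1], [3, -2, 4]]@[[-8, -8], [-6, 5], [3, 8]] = C[0][0] = (-9)*(-8) + (3)*(-6) + (2)*(3) = 60
C[0][1] = (-9)*(-8) + (3)*(5) + (2)*(8) = 103
C[1][0] = (-1)*(-8) + (-1)*(-6) + (1)*(3) = 17
C[1][1] = (-1)*(-8) + (-1)*(5) + (1)*(8) = 11
C[2][0] = (3)*(-8) + (-2)*(-6) + (4)*(3) = 0
C[2][1] = (3)*(-8) + (-2)*(5) + (4)*(8) = -2
= [[60, 103], [17, 11], [0, -2]]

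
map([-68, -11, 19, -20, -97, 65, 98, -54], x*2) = [-136, -22, 38, -40, -194, 130, 196, -108]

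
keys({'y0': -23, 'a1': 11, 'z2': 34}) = ['y0', 'a1', 'z2']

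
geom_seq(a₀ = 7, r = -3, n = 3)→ [7, -21, 63]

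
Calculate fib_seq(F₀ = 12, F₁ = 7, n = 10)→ [12, 7, 19, 26, 45, 71, 116, 187, 303, 490]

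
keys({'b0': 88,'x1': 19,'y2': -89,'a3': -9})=['b0', 'x1', 'y2', 'a3']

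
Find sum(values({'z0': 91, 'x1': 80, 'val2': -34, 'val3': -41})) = 96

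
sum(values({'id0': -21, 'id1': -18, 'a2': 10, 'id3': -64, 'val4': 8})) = (-21) + (-18) + 10 + (-64) + 8
= -85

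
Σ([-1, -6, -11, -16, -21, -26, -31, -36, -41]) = -189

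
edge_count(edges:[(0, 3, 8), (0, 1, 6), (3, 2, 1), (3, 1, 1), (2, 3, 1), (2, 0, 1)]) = 6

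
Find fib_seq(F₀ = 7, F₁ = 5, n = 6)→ F_2 = F_1 + F_0 = 12
F_3 = F_2 + F_1 = 17
F_4 = F_3 + F_2 = 29
...
= [7, 5, 12, 17, 29, 46]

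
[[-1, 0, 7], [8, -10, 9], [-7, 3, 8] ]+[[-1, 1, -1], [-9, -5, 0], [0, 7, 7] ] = [[-2, 1, 6], [-1, -15, 9], [-7, 10, 15]]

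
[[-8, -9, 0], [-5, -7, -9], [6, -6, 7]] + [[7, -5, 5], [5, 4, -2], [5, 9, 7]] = [[-1, -14, 5], [0, -3, -11], [11, 3, 14]]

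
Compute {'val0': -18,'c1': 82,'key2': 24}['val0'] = -18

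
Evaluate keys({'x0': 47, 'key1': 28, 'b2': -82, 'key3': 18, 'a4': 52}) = ['x0', 'key1', 'b2', 'key3', 'a4']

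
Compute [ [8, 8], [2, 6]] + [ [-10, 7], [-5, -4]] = [[-2, 15], [-3, 2]]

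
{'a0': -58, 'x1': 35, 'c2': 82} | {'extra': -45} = {'a0': -58, 'x1': 35, 'c2': 82, 'extra': -45}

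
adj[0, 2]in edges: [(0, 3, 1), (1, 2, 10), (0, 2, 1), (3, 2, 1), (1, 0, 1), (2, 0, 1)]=1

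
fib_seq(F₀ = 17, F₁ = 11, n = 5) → F_2 = F_1 + F_0 = 28
F_3 = F_2 + F_1 = 39
F_4 = F_3 + F_2 = 67
= [17, 11, 28, 39, 67]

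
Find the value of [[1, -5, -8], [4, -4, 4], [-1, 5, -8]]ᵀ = [[1, 4, -1], [-5, -4, 5], [-8, 4, -8]]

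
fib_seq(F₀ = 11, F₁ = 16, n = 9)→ F_2 = F_1 + F_0 = 27
F_3 = F_2 + F_1 = 43
F_4 = F_3 + F_2 = 70
...
= [11, 16, 27, 43, 70, 113, 183, 296, 479]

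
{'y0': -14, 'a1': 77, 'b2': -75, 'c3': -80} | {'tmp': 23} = {'y0': -14, 'a1': 77, 'b2': -75, 'c3': -80, 'tmp': 23}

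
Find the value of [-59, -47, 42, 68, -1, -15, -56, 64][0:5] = [-59, -47, 42, 68, -1]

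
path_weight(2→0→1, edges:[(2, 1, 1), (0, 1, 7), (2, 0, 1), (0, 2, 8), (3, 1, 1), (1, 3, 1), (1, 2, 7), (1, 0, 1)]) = 8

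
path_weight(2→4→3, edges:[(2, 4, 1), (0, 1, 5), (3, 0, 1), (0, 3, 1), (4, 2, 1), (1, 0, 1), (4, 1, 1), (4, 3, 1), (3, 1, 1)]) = 2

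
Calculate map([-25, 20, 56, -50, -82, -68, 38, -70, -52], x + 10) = -25+10=-15, 20+10=30, 56+10=66, -50+10=-40, -82+10=-72, -68+10=-58, 38+10=48, -70+10=-60, -52+10=-42
= [-15, 30, 66, -40, -72, -58, 48, -60, -42]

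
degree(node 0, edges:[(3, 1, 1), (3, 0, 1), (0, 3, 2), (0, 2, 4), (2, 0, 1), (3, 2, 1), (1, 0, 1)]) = 5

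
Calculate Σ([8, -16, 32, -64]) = 8 + -16 + 32 + -64
= -40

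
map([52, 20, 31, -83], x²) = (52)²=2704, (20)²=400, (31)²=961, (-83)²=6889
= [2704, 400, 961, 6889]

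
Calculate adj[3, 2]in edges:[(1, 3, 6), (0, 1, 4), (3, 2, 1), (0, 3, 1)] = 1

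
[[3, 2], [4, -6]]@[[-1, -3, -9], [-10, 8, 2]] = [[-23, 7, -23], [56, -60, -48]]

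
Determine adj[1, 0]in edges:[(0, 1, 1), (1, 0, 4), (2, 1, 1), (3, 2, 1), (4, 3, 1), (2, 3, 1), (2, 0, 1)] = 4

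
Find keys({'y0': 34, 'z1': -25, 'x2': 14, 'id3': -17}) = ['y0', 'z1', 'x2', 'id3']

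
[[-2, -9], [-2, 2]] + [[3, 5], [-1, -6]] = [[1, -4], [-3, -4]]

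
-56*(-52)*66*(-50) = -9609600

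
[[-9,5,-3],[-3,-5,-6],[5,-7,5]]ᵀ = [[-9, -3, 5], [5, -5, -7], [-3, -6, 5]]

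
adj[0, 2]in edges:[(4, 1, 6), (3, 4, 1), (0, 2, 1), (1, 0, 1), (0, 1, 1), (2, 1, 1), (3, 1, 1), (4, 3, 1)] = 1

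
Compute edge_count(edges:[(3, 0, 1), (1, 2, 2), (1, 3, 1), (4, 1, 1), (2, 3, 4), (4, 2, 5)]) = 6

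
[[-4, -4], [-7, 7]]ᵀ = [[-4, -7], [-4, 7]]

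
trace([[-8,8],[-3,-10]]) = diagonal: (-8) + (-10)
= -18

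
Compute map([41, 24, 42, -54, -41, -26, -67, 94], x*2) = 41*2=82, 24*2=48, 42*2=84, -54*2=-108, -41*2=-82, -26*2=-52, -67*2=-134, 94*2=188
= [82, 48, 84, -108, -82, -52, -134, 188]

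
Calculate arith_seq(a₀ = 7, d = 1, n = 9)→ [7, 8, 9, 10, 11, 12, 13, 14, 15]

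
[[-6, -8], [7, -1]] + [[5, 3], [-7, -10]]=[[-1, -5], [0, -11]]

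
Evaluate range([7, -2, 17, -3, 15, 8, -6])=23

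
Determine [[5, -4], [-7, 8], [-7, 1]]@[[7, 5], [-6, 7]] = C[0][0] = (5)*(7) + (-4)*(-6) = 59
C[0][1] = (5)*(5) + (-4)*(7) = -3
C[1][0] = (-7)*(7) + (8)*(-6) = -97
C[1][1] = (-7)*(5) + (8)*(7) = 21
C[2][0] = (-7)*(7) + (1)*(-6) = -55
C[2][1] = (-7)*(5) + (1)*(7) = -28
= [[59, -3], [-97, 21], [-55, -28]]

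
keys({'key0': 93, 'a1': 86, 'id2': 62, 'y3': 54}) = ['key0', 'a1', 'id2', 'y3']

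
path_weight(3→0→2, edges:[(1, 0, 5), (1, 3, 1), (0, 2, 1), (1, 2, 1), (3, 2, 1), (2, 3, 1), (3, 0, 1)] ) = 2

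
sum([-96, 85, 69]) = (-96) + 85 + 69
= 58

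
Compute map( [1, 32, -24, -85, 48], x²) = [1, 1024, 576, 7225, 2304]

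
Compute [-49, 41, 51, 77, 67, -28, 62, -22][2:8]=[51, 77, 67, -28, 62, -22]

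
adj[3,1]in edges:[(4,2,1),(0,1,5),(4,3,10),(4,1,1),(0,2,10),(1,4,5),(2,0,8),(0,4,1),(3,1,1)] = 1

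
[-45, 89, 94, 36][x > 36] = [89, 94]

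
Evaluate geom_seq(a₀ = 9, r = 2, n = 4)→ a_0 = 9*2^0 = 9
a_1 = 9*2^1 = 18
a_2 = 9*2^2 = 36
...
= [9, 18, 36, 72]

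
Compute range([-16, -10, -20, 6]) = 26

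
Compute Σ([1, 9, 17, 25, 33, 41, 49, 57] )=232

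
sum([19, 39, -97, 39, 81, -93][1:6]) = slice → [39, -97, 39, 81, -93]
39 + (-97) + 39 + 81 + (-93)
= -31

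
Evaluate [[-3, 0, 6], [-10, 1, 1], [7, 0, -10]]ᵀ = [[-3, -10, 7], [0, 1, 0], [6, 1, -10]]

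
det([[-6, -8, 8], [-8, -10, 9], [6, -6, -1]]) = 112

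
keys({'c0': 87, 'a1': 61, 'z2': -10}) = ['c0', 'a1', 'z2']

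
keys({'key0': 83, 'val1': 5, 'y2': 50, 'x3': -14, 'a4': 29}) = ['key0', 'val1', 'y2', 'x3', 'a4']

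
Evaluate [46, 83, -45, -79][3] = -79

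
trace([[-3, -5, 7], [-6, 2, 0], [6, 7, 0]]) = -1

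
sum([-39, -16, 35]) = (-39) + (-16) + 35
= -20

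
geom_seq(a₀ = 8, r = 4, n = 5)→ a_0 = 8*4^0 = 8
a_1 = 8*4^1 = 32
a_2 = 8*4^2 = 128
...
= [8, 32, 128, 512, 2048]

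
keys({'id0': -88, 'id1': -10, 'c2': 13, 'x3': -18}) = ['id0', 'id1', 'c2', 'x3']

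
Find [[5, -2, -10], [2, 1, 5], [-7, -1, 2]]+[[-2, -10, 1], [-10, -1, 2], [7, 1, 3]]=[[3, -12, -9], [-8, 0, 7], [0, 0, 5]]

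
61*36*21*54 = 2490264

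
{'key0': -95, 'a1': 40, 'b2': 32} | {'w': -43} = {'key0': -95, 'a1': 40, 'b2': 32, 'w': -43}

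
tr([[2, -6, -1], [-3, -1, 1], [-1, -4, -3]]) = diagonal: 2 + (-1) + (-3)
= -2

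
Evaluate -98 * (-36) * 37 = 130536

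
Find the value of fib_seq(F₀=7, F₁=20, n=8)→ [7, 20, 27, 47, 74, 121, 195, 316]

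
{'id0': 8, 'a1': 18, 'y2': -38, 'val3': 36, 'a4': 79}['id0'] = 8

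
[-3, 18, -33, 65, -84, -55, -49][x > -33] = [-3, 18, 65]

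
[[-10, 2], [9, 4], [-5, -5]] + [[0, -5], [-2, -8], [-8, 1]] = [[-10, -3], [7, -4], [-13, -4]]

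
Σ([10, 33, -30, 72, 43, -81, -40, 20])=10 + 33 + (-30) + 72 + 43 + (-81) + (-40) + 20
= 27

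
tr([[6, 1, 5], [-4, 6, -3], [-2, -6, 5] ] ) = diagonal: 6 + 6 + 5
= 17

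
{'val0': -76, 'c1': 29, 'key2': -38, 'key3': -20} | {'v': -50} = {'val0': -76, 'c1': 29, 'key2': -38, 'key3': -20, 'v': -50}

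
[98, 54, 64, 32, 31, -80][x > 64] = [98]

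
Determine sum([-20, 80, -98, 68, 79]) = 109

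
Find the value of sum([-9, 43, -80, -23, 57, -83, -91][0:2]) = 34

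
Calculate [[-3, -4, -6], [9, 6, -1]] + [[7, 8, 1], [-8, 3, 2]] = [[4, 4, -5], [1, 9, 1]]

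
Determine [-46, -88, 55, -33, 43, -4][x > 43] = [55]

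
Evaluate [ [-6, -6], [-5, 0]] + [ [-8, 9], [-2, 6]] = [[-14, 3], [-7, 6]]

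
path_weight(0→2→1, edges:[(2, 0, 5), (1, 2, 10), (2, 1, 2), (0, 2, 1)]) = w(0→2)=1 + w(2→1)=2
= 3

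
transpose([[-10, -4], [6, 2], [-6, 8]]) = [[-10, 6, -6], [-4, 2, 8]]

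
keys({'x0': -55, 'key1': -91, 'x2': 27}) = ['x0', 'key1', 'x2']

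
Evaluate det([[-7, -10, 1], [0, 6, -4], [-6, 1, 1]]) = (1)*(-7)*det([[6, -4], [1, 1]]) + (-1)*(-10)*det([[0, -4], [-6, 1]]) + (1)*(1)*det([[0, 6], [-6, 1]])
= -70 + -240 + 36
= -274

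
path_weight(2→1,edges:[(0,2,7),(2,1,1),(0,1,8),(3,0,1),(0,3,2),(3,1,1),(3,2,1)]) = 1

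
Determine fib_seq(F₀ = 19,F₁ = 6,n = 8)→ F_2 = F_1 + F_0 = 25
F_3 = F_2 + F_1 = 31
F_4 = F_3 + F_2 = 56
...
= [19, 6, 25, 31, 56, 87, 143, 230]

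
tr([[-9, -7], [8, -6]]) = -15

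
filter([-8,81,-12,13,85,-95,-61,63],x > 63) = keep x where x > 63: -8✗, 81✓, -12✗, 13✗, 85✓, -95✗, -61✗, 63✗
= [81, 85]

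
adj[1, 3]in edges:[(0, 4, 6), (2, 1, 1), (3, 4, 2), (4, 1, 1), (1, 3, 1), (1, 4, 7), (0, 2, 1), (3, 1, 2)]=1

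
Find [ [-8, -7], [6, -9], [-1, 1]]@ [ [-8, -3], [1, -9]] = C[0][0] = (-8)*(-8) + (-7)*(1) = 57
C[0][1] = (-8)*(-3) + (-7)*(-9) = 87
C[1][0] = (6)*(-8) + (-9)*(1) = -57
C[1][1] = (6)*(-3) + (-9)*(-9) = 63
C[2][0] = (-1)*(-8) + (1)*(1) = 9
C[2][1] = (-1)*(-3) + (1)*(-9) = -6
= [[57, 87], [-57, 63], [9, -6]]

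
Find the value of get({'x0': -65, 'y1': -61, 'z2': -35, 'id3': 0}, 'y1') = -61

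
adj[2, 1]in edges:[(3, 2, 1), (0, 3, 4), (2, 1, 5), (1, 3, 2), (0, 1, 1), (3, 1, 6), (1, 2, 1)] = 5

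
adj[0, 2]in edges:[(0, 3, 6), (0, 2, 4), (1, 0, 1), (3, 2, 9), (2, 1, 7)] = 4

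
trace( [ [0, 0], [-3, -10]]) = -10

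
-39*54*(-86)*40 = 7244640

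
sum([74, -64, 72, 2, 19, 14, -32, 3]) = 88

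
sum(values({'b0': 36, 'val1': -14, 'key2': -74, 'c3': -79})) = 36 + (-14) + (-74) + (-79)
= -131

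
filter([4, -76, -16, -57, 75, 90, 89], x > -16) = keep x where x > -16: 4✓, -76✗, -16✗, -57✗, 75✓, 90✓, 89✓
= [4, 75, 90, 89]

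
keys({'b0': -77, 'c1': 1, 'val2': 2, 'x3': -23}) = ['b0', 'c1', 'val2', 'x3']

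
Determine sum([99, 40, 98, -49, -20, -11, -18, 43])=182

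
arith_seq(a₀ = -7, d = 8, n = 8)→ [-7, 1, 9, 17, 25, 33, 41, 49]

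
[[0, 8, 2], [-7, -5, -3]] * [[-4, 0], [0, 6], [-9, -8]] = [[-18, 32], [55, -6]]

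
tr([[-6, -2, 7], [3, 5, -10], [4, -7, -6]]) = diagonal: (-6) + 5 + (-6)
= -7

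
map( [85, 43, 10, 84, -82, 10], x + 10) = 85+10=95, 43+10=53, 10+10=20, 84+10=94, -82+10=-72, 10+10=20
= [95, 53, 20, 94, -72, 20]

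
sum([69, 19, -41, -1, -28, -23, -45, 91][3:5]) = slice → [-1, -28]
(-1) + (-28)
= -29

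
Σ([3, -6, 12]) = 9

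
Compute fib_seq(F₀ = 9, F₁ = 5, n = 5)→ [9, 5, 14, 19, 33]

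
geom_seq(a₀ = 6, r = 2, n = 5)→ [6, 12, 24, 48, 96]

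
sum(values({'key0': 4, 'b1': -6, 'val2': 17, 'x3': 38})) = 53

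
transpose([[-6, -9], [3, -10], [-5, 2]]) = [[-6, 3, -5], [-9, -10, 2]]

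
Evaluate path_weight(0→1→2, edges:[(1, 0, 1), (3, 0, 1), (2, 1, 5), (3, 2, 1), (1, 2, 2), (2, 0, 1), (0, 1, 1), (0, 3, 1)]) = 3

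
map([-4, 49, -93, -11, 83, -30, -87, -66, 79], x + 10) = -4+10=6, 49+10=59, -93+10=-83, -11+10=-1, 83+10=93, -30+10=-20, -87+10=-77, -66+10=-56, 79+10=89
= [6, 59, -83, -1, 93, -20, -77, -56, 89]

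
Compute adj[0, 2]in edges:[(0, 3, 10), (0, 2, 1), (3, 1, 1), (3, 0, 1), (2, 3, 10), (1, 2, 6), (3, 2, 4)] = 1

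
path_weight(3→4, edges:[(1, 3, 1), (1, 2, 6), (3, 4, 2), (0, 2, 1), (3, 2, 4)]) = w(3→4)=2
= 2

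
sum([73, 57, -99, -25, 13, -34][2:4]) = -124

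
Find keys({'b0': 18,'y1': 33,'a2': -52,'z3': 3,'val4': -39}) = ['b0', 'y1', 'a2', 'z3', 'val4']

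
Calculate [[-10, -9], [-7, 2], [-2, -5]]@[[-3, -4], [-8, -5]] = [[102, 85], [5, 18], [46, 33]]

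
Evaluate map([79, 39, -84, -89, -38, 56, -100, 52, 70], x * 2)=79*2=158, 39*2=78, -84*2=-168, -89*2=-178, -38*2=-76, 56*2=112, -100*2=-200, 52*2=104, 70*2=140
= [158, 78, -168, -178, -76, 112, -200, 104, 140]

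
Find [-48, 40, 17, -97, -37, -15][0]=-48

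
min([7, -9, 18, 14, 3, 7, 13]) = -9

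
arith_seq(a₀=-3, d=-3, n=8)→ [-3, -6, -9, -12, -15, -18, -21, -24]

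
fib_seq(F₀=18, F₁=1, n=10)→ [18, 1, 19, 20, 39, 59, 98, 157, 255, 412]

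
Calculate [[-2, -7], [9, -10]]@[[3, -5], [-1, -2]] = [[1, 24], [37, -25]]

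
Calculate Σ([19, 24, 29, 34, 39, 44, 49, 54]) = 19 + 24 + 29 + 34 + 39 + 44 + 49 + 54
= 292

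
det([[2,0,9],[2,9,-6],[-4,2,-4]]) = (1)*(2)*det([[9, -6], [2, -4]]) + (-1)*(0)*det([[2, -6], [-4, -4]]) + (1)*(9)*det([[2, 9], [-4, 2]])
= -48 + 0 + 360
= 312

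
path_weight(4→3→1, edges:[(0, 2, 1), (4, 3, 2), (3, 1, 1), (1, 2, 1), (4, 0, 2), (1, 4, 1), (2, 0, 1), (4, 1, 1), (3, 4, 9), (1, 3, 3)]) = w(4→3)=2 + w(3→1)=1
= 3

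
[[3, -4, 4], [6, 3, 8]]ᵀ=[[3, 6], [-4, 3], [4, 8]]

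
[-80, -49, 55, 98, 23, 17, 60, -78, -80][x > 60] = [98]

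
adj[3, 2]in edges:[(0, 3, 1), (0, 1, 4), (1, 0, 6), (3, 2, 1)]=1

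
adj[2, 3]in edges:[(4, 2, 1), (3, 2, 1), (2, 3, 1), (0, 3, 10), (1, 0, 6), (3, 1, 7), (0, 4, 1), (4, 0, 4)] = 1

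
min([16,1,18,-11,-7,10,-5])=-11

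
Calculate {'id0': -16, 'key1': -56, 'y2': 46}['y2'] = 46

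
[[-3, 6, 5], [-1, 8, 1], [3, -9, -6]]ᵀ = [[-3, -1, 3], [6, 8, -9], [5, 1, -6]]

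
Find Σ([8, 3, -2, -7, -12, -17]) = 8 + 3 + (-2) + (-7) + (-12) + (-17)
= -27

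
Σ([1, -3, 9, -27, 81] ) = 61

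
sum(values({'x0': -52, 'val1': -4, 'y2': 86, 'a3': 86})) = 116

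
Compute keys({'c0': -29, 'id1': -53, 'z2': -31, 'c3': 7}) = ['c0', 'id1', 'z2', 'c3']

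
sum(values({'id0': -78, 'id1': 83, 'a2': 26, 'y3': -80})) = -49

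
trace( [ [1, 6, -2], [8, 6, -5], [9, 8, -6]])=1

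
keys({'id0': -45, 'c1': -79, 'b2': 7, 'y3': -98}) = ['id0', 'c1', 'b2', 'y3']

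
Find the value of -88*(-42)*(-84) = -310464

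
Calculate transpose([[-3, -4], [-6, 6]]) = [[-3, -6], [-4, 6]]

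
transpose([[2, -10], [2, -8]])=[[2, 2], [-10, -8]]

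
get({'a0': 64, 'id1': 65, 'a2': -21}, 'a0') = 64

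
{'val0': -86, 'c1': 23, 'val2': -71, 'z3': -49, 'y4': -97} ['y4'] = -97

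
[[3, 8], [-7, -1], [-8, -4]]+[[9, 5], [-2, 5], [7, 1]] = [[12, 13], [-9, 4], [-1, -3]]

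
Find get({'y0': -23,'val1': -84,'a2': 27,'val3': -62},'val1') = -84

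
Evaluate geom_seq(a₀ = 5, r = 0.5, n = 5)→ a_0 = 5*0.5^0 = 5.0
a_1 = 5*0.5^1 = 2.5
a_2 = 5*0.5^2 = 1.25
...
= [5.0, 2.5, 1.25, 0.625, 0.3125]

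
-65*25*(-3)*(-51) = -248625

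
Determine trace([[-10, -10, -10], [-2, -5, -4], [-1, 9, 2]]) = diagonal: (-10) + (-5) + 2
= -13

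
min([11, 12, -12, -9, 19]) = -12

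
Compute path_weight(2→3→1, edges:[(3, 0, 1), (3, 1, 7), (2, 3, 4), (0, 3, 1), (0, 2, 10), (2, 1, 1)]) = w(2→3)=4 + w(3→1)=7
= 11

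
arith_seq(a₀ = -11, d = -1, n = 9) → a_0 = -11 + 0*-1 = -11
a_1 = -11 + 1*-1 = -12
a_2 = -11 + 2*-1 = -13
...
= [-11, -12, -13, -14, -15, -16, -17, -18, -19]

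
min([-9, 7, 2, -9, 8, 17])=-9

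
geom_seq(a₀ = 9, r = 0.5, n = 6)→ a_0 = 9*0.5^0 = 9.0
a_1 = 9*0.5^1 = 4.5
a_2 = 9*0.5^2 = 2.25
...
= [9.0, 4.5, 2.25, 1.125, 0.5625, 0.28125]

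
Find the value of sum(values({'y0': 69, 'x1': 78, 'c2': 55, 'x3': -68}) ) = 69 + 78 + 55 + (-68)
= 134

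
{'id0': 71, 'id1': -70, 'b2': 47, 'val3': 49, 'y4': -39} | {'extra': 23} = {'id0': 71, 'id1': -70, 'b2': 47, 'val3': 49, 'y4': -39, 'extra': 23}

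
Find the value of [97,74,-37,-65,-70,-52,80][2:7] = [-37, -65, -70, -52, 80]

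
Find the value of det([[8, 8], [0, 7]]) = (8)*(7) - (8)*(0)
= 56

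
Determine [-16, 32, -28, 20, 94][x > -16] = [32, 20, 94]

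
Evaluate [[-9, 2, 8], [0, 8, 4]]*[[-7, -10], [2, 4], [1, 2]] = C[0][0] = (-9)*(-7) + (2)*(2) + (8)*(1) = 75
C[0][1] = (-9)*(-10) + (2)*(4) + (8)*(2) = 114
C[1][0] = (0)*(-7) + (8)*(2) + (4)*(1) = 20
C[1][1] = (0)*(-10) + (8)*(4) + (4)*(2) = 40
= [[75, 114], [20, 40]]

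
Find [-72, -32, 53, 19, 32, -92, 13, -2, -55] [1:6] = [-32, 53, 19, 32, -92]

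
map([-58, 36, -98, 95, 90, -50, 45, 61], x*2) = [-116, 72, -196, 190, 180, -100, 90, 122]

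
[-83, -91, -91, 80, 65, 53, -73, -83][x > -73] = keep x where x > -73: -83✗, -91✗, -91✗, 80✓, 65✓, 53✓, -73✗, -83✗
= [80, 65, 53]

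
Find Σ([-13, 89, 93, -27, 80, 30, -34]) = (-13) + 89 + 93 + (-27) + 80 + 30 + (-34)
= 218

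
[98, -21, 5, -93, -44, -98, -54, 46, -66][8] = -66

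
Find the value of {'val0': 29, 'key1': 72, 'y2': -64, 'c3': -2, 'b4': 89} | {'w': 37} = {'val0': 29, 'key1': 72, 'y2': -64, 'c3': -2, 'b4': 89, 'w': 37}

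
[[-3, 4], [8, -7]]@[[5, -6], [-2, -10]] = [[-23, -22], [54, 22]]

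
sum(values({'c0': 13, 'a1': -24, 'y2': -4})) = 13 + (-24) + (-4)
= -15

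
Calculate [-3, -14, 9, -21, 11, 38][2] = 9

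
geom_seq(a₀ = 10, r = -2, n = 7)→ a_0 = 10*(-2)^0 = 10
a_1 = 10*(-2)^1 = -20
a_2 = 10*(-2)^2 = 40
...
= [10, -20, 40, -80, 160, -320, 640]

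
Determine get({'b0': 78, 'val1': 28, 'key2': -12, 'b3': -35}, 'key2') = -12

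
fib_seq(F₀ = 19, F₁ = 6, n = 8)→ F_2 = F_1 + F_0 = 25
F_3 = F_2 + F_1 = 31
F_4 = F_3 + F_2 = 56
...
= [19, 6, 25, 31, 56, 87, 143, 230]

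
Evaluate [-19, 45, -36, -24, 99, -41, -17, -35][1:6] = [45, -36, -24, 99, -41]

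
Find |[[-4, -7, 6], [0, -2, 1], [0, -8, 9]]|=40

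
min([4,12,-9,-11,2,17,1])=-11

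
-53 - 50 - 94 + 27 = -170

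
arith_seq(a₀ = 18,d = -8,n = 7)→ [18, 10, 2, -6, -14, -22, -30]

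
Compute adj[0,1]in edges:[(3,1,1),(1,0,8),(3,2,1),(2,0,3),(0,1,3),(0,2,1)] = 3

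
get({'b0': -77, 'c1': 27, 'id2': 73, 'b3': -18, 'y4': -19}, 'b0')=-77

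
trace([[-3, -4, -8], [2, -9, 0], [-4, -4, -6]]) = -18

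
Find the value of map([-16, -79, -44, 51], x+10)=[-6, -69, -34, 61]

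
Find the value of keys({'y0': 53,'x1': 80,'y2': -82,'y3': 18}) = ['y0', 'x1', 'y2', 'y3']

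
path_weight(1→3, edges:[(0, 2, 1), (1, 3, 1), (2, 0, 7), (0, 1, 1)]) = 1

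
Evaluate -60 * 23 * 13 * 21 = -376740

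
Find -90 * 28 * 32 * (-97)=7822080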